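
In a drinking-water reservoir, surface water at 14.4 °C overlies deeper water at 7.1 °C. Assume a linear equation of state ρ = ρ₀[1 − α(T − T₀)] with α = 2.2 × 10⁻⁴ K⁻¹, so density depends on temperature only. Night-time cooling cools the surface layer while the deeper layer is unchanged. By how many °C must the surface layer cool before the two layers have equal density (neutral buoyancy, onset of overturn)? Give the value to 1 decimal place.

With temperature the only control, equal density requires T_surf′ = T_deep.
T_surf′ = 7.1 °C.
Cooling required: 14.4 − 7.1 = 7.3 °C.

7.3 °C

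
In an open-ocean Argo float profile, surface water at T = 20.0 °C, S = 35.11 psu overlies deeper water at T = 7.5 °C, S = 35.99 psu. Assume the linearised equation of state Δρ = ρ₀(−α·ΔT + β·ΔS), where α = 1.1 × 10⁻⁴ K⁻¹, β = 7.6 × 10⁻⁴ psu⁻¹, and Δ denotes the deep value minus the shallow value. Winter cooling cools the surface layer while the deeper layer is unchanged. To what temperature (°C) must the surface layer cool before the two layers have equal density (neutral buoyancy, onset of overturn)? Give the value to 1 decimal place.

1.4 °C

Neutral buoyancy requires Δρ = 0, i.e. −α(T_deep − T_surf′) + β(S_deep − S_surf) = 0.
T_surf′ = T_deep − (β/α)·ΔS = 7.5 − (7.6 × 10⁻⁴/1.1 × 10⁻⁴)·(+0.88) = 1.420 °C.
Cooling required: 20.0 − (1.420) = 18.580 °C.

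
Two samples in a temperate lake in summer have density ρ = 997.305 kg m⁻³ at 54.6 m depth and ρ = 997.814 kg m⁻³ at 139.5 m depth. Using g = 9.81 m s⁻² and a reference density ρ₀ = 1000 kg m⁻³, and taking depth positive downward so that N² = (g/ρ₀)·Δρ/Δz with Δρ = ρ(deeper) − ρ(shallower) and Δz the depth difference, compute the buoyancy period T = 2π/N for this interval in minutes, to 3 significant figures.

13.7 min

Δρ = 997.814 − 997.305 = 0.509 kg m⁻³ over Δz = 139.5 − 54.6 = 84.9 m.
N² = (9.81/1000) × (0.509/84.9) = 5.8814 × 10⁻⁵ s⁻².
N = √(5.8814 × 10⁻⁵) = 7.6690 × 10⁻³ rad s⁻¹, so T = 2π/N = 819.30 s = 13.655 min ≈ 13.7 min.
A positive N² confirms static stability across the interval.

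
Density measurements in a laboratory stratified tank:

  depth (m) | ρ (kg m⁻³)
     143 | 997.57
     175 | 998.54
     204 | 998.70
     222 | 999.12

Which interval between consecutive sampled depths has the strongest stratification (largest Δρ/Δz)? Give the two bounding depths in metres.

143–175 m

Compute the density gradient over each adjacent pair:
  143–175 m: Δρ/Δz = 0.97/32 = 0.030 kg m⁻⁴
  175–204 m: Δρ/Δz = 0.16/29 = 5.5 × 10⁻³ kg m⁻⁴
  204–222 m: Δρ/Δz = 0.42/18 = 0.023 kg m⁻⁴
The largest gradient is in the 143–175 m interval — the pycnocline.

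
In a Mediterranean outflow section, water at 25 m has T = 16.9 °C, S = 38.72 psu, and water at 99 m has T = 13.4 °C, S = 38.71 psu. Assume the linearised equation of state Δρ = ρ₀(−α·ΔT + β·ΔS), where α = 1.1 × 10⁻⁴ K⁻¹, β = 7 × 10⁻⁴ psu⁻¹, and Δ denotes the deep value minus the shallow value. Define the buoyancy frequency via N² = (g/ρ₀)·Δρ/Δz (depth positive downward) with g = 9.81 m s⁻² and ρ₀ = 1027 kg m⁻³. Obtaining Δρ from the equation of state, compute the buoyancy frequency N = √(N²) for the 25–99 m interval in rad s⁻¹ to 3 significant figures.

7.08 × 10⁻³ rad s⁻¹

ΔT = -3.5 K, ΔS = -0.01 psu (deep − shallow).
Δρ/ρ₀ = −αΔT + βΔS = 3.85 × 10⁻⁴ − 7.00 × 10⁻⁶ = 3.78 × 10⁻⁴, so Δρ ≈ 0.3882 kg m⁻³.
N² = (g/ρ₀)·Δρ/Δz = g·(Δρ/ρ₀)/Δz = 9.81 × 3.78 × 10⁻⁴ / 74 = 5.0111 × 10⁻⁵ s⁻².
N = √(5.0111 × 10⁻⁵) = 7.0789 × 10⁻³ rad s⁻¹ ≈ 7.08 × 10⁻³ rad s⁻¹.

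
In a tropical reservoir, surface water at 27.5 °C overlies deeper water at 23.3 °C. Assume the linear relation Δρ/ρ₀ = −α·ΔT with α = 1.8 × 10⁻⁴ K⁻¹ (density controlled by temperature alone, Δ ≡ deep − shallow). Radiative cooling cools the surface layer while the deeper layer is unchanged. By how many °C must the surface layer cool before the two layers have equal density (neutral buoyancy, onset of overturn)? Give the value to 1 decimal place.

4.2 °C

With temperature the only control, equal density requires T_surf′ = T_deep.
T_surf′ = 23.3 °C.
Cooling required: 27.5 − 23.3 = 4.2 °C.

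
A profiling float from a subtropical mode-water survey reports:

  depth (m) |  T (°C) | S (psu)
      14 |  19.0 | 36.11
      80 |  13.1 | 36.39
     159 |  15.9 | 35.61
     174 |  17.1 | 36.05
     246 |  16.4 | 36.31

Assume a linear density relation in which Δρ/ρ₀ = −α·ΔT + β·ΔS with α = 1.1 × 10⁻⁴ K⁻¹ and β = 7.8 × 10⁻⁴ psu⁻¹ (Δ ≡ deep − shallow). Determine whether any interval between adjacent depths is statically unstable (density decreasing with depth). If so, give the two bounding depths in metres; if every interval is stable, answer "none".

80–159 m

Evaluate Δρ/ρ₀ = −αΔT + βΔS across each adjacent pair:
  14–80 m: −αΔT+βΔS = −(1.1 × 10⁻⁴)(-5.9)+(7.8 × 10⁻⁴)(+0.28) = 8.7 × 10⁻⁴ → stable
  80–159 m: −αΔT+βΔS = −(1.1 × 10⁻⁴)(+2.8)+(7.8 × 10⁻⁴)(-0.78) = -9.2 × 10⁻⁴ → UNSTABLE
  159–174 m: −αΔT+βΔS = −(1.1 × 10⁻⁴)(+1.2)+(7.8 × 10⁻⁴)(+0.44) = 2.1 × 10⁻⁴ → stable
  174–246 m: −αΔT+βΔS = −(1.1 × 10⁻⁴)(-0.7)+(7.8 × 10⁻⁴)(+0.26) = 2.8 × 10⁻⁴ → stable
The 80–159 m interval has Δρ < 0: lighter water underlies denser water.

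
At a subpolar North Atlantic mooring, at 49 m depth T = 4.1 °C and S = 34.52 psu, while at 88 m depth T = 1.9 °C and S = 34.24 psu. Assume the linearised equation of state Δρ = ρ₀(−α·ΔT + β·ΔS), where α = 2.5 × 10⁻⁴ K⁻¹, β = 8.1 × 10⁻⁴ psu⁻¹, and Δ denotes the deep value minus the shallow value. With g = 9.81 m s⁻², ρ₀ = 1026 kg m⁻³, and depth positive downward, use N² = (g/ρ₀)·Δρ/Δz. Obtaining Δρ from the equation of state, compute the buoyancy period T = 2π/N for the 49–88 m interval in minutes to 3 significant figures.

11.6 min

ΔT = -2.2 K, ΔS = -0.28 psu (deep − shallow).
Δρ/ρ₀ = −αΔT + βΔS = 5.50 × 10⁻⁴ − 2.268 × 10⁻⁴ = 3.232 × 10⁻⁴, so Δρ ≈ 0.3316 kg m⁻³.
N² = (g/ρ₀)·Δρ/Δz = g·(Δρ/ρ₀)/Δz = 9.81 × 3.232 × 10⁻⁴ / 39 = 8.1297 × 10⁻⁵ s⁻².
N = √(8.1297 × 10⁻⁵) = 9.0165 × 10⁻³ rad s⁻¹ → T = 2π/N = 696.85 s = 11.614 min ≈ 11.6 min.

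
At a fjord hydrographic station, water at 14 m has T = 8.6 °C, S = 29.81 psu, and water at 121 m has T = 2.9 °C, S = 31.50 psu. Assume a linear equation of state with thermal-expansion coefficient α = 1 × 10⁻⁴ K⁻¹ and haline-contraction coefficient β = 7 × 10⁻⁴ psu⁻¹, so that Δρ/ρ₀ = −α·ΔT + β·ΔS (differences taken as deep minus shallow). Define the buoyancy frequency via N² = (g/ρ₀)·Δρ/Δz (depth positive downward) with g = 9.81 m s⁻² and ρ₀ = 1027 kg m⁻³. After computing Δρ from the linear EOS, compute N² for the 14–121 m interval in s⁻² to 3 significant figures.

1.61 × 10⁻⁴ s⁻²

ΔT = -5.7 K, ΔS = +1.69 psu (deep − shallow).
Δρ/ρ₀ = −αΔT + βΔS = 5.70 × 10⁻⁴ + 1.183 × 10⁻³ = 1.753 × 10⁻³, so Δρ ≈ 1.800 kg m⁻³.
N² = (g/ρ₀)·Δρ/Δz = g·(Δρ/ρ₀)/Δz = 9.81 × 1.753 × 10⁻³ / 107 = 1.6072 × 10⁻⁴ s⁻² ≈ 1.61 × 10⁻⁴ s⁻².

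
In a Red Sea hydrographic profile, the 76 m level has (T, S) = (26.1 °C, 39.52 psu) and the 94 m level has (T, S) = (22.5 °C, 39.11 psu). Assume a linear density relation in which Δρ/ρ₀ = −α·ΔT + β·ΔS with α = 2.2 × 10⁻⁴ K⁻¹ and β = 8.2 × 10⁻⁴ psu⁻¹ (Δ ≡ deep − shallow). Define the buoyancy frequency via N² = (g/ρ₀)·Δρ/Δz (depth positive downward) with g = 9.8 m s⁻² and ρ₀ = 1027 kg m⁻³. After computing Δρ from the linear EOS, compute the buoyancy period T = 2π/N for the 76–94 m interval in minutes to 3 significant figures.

ΔT = -3.6 K, ΔS = -0.41 psu (deep − shallow).
Δρ/ρ₀ = −αΔT + βΔS = 7.92 × 10⁻⁴ − 3.362 × 10⁻⁴ = 4.558 × 10⁻⁴, so Δρ ≈ 0.4681 kg m⁻³.
N² = (g/ρ₀)·Δρ/Δz = g·(Δρ/ρ₀)/Δz = 9.8 × 4.558 × 10⁻⁴ / 18 = 2.4816 × 10⁻⁴ s⁻².
N = √(2.4816 × 10⁻⁴) = 0.015753 rad s⁻¹ → T = 2π/N = 398.86 s = 6.6477 min ≈ 6.65 min.

6.65 min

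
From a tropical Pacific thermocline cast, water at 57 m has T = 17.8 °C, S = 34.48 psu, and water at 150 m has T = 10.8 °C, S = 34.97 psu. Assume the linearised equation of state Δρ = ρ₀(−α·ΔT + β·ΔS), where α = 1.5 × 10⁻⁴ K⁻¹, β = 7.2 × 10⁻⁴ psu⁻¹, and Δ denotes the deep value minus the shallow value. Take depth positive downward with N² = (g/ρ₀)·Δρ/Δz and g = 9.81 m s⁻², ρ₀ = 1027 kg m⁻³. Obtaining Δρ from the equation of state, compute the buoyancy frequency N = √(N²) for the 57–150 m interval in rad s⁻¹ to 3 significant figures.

0.0122 rad s⁻¹

ΔT = -7.0 K, ΔS = +0.49 psu (deep − shallow).
Δρ/ρ₀ = −αΔT + βΔS = 1.05 × 10⁻³ + 3.528 × 10⁻⁴ = 1.4028 × 10⁻³, so Δρ ≈ 1.441 kg m⁻³.
N² = (g/ρ₀)·Δρ/Δz = g·(Δρ/ρ₀)/Δz = 9.81 × 1.4028 × 10⁻³ / 93 = 1.4797 × 10⁻⁴ s⁻².
N = √(1.4797 × 10⁻⁴) = 0.012164 rad s⁻¹ ≈ 0.0122 rad s⁻¹.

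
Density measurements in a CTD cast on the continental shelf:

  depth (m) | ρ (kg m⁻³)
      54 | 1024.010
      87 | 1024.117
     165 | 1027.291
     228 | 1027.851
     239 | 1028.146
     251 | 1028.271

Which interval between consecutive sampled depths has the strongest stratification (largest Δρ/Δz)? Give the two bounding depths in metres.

87–165 m

Compute the density gradient over each adjacent pair:
  54–87 m: Δρ/Δz = 0.107/33 = 3.2 × 10⁻³ kg m⁻⁴
  87–165 m: Δρ/Δz = 3.174/78 = 0.041 kg m⁻⁴
  165–228 m: Δρ/Δz = 0.560/63 = 8.9 × 10⁻³ kg m⁻⁴
  228–239 m: Δρ/Δz = 0.295/11 = 0.027 kg m⁻⁴
  239–251 m: Δρ/Δz = 0.125/12 = 0.010 kg m⁻⁴
The largest gradient is in the 87–165 m interval — the pycnocline.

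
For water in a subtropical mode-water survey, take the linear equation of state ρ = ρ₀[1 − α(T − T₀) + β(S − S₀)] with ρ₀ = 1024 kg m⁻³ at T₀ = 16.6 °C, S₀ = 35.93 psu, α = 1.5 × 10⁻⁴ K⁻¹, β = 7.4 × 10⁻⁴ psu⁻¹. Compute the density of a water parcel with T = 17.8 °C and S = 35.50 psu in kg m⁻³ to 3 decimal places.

T − T₀ = +1.2 K, S − S₀ = -0.43 psu.
Bracket = 1 − α·(+1.2) + β·(-0.43) = 1 + (-4.982 × 10⁻⁴) = 0.9995018.
ρ = 1024 × 0.9995018 = 1023.490 kg m⁻³.

1023.490 kg m⁻³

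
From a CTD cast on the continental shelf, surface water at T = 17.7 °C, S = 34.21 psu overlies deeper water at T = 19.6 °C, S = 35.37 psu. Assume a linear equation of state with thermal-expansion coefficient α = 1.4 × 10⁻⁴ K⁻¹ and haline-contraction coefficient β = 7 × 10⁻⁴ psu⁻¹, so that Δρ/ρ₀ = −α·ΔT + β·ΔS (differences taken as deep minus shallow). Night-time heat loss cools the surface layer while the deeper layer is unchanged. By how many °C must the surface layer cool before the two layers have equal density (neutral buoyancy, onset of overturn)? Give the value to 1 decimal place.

Neutral buoyancy requires Δρ = 0, i.e. −α(T_deep − T_surf′) + β(S_deep − S_surf) = 0.
T_surf′ = T_deep − (β/α)·ΔS = 19.6 − (7 × 10⁻⁴/1.4 × 10⁻⁴)·(+1.16) = 13.800 °C.
Cooling required: 17.7 − (13.800) = 3.900 °C.

3.9 °C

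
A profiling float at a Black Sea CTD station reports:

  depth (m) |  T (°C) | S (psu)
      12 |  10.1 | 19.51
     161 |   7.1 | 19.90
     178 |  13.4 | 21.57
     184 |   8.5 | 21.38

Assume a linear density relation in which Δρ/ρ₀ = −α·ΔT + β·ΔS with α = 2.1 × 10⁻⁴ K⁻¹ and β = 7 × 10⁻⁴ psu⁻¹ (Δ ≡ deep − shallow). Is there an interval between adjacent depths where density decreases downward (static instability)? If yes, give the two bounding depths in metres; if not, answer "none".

161–178 m

Evaluate Δρ/ρ₀ = −αΔT + βΔS across each adjacent pair:
  12–161 m: −αΔT+βΔS = −(2.1 × 10⁻⁴)(-3.0)+(7 × 10⁻⁴)(+0.39) = 9.0 × 10⁻⁴ → stable
  161–178 m: −αΔT+βΔS = −(2.1 × 10⁻⁴)(+6.3)+(7 × 10⁻⁴)(+1.67) = -1.5 × 10⁻⁴ → UNSTABLE
  178–184 m: −αΔT+βΔS = −(2.1 × 10⁻⁴)(-4.9)+(7 × 10⁻⁴)(-0.19) = 9.0 × 10⁻⁴ → stable
The 161–178 m interval has Δρ < 0: lighter water underlies denser water.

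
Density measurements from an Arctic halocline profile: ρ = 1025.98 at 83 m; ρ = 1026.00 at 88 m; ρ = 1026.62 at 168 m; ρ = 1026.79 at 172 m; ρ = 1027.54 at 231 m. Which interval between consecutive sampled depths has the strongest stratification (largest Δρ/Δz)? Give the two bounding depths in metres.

168–172 m

Compute the density gradient over each adjacent pair:
  83–88 m: Δρ/Δz = 0.02/5 = 4.0 × 10⁻³ kg m⁻⁴
  88–168 m: Δρ/Δz = 0.62/80 = 7.7 × 10⁻³ kg m⁻⁴
  168–172 m: Δρ/Δz = 0.17/4 = 0.043 kg m⁻⁴
  172–231 m: Δρ/Δz = 0.75/59 = 0.013 kg m⁻⁴
The largest gradient is in the 168–172 m interval — the pycnocline.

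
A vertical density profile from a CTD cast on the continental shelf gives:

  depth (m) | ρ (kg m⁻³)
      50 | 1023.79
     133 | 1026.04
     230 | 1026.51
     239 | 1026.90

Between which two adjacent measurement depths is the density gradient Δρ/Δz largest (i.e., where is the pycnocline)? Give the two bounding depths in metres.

Compute the density gradient over each adjacent pair:
  50–133 m: Δρ/Δz = 2.25/83 = 0.027 kg m⁻⁴
  133–230 m: Δρ/Δz = 0.47/97 = 4.8 × 10⁻³ kg m⁻⁴
  230–239 m: Δρ/Δz = 0.39/9 = 0.043 kg m⁻⁴
The largest gradient is in the 230–239 m interval — the pycnocline.

230–239 m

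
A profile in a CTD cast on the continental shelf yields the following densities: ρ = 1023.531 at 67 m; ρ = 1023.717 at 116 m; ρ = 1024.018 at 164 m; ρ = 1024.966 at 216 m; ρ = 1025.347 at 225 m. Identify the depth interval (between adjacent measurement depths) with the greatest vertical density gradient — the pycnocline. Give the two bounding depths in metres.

216–225 m

Compute the density gradient over each adjacent pair:
  67–116 m: Δρ/Δz = 0.186/49 = 3.8 × 10⁻³ kg m⁻⁴
  116–164 m: Δρ/Δz = 0.301/48 = 6.3 × 10⁻³ kg m⁻⁴
  164–216 m: Δρ/Δz = 0.948/52 = 0.018 kg m⁻⁴
  216–225 m: Δρ/Δz = 0.381/9 = 0.042 kg m⁻⁴
The largest gradient is in the 216–225 m interval — the pycnocline.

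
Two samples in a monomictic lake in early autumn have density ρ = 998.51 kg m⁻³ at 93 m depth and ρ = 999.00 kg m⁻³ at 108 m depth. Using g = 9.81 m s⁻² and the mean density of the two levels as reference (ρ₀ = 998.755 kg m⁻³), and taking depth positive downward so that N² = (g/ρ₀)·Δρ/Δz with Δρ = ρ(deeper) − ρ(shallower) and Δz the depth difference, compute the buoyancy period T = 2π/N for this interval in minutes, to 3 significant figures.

5.85 min

Δρ = 999.00 − 998.51 = 0.49 kg m⁻³ over Δz = 108 − 93 = 15 m.
N² = (9.81/998.755) × (0.49/15) = 3.2086 × 10⁻⁴ s⁻².
N = √(3.2086 × 10⁻⁴) = 0.017913 rad s⁻¹, so T = 2π/N = 350.76 s = 5.8460 min ≈ 5.85 min.
Since Δρ > 0 the layer is stably stratified.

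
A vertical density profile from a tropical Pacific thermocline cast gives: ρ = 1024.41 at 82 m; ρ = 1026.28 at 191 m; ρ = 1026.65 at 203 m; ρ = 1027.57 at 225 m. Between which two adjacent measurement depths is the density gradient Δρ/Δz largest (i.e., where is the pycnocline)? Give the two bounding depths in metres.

203–225 m

Compute the density gradient over each adjacent pair:
  82–191 m: Δρ/Δz = 1.87/109 = 0.017 kg m⁻⁴
  191–203 m: Δρ/Δz = 0.37/12 = 0.031 kg m⁻⁴
  203–225 m: Δρ/Δz = 0.92/22 = 0.042 kg m⁻⁴
The largest gradient is in the 203–225 m interval — the pycnocline.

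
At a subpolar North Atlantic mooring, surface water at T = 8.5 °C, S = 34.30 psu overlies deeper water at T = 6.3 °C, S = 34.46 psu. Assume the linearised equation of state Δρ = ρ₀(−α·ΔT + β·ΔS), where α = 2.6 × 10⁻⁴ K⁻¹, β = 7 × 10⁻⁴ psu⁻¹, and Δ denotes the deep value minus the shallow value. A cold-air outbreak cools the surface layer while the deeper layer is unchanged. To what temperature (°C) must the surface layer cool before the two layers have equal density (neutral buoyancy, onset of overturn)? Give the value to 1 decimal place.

5.9 °C

Neutral buoyancy requires Δρ = 0, i.e. −α(T_deep − T_surf′) + β(S_deep − S_surf) = 0.
T_surf′ = T_deep − (β/α)·ΔS = 6.3 − (7 × 10⁻⁴/2.6 × 10⁻⁴)·(+0.16) = 5.869 °C.
Cooling required: 8.5 − (5.869) = 2.631 °C.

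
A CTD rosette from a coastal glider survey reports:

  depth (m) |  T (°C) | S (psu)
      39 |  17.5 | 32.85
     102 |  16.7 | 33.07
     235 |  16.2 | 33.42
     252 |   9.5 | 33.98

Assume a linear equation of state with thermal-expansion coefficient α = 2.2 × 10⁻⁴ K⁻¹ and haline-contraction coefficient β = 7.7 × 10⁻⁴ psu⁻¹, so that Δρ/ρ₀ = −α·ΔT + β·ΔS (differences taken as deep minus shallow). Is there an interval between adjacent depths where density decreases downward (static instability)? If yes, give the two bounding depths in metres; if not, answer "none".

Evaluate Δρ/ρ₀ = −αΔT + βΔS across each adjacent pair:
  39–102 m: −αΔT+βΔS = −(2.2 × 10⁻⁴)(-0.8)+(7.7 × 10⁻⁴)(+0.22) = 3.5 × 10⁻⁴ → stable
  102–235 m: −αΔT+βΔS = −(2.2 × 10⁻⁴)(-0.5)+(7.7 × 10⁻⁴)(+0.35) = 3.8 × 10⁻⁴ → stable
  235–252 m: −αΔT+βΔS = −(2.2 × 10⁻⁴)(-6.7)+(7.7 × 10⁻⁴)(+0.56) = 1.9 × 10⁻³ → stable
Every interval has Δρ > 0: the column is stably stratified throughout.

none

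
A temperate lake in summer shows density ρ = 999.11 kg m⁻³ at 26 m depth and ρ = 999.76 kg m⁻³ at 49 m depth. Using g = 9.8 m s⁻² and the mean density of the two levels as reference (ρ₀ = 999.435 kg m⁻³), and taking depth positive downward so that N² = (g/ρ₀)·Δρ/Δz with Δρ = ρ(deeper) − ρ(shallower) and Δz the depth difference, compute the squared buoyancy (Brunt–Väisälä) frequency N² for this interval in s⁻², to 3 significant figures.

Δρ = 999.76 − 999.11 = 0.65 kg m⁻³ over Δz = 49 − 26 = 23 m.
N² = (9.8/999.435) × (0.65/23) = 2.7711 × 10⁻⁴ s⁻² ≈ 2.77 × 10⁻⁴ s⁻².

2.77 × 10⁻⁴ s⁻²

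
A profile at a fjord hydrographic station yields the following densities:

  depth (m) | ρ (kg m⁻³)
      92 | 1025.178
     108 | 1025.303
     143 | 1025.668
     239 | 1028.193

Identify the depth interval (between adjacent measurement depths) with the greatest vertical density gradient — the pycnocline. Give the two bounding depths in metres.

Compute the density gradient over each adjacent pair:
  92–108 m: Δρ/Δz = 0.125/16 = 7.8 × 10⁻³ kg m⁻⁴
  108–143 m: Δρ/Δz = 0.365/35 = 0.010 kg m⁻⁴
  143–239 m: Δρ/Δz = 2.525/96 = 0.026 kg m⁻⁴
The largest gradient is in the 143–239 m interval — the pycnocline.

143–239 m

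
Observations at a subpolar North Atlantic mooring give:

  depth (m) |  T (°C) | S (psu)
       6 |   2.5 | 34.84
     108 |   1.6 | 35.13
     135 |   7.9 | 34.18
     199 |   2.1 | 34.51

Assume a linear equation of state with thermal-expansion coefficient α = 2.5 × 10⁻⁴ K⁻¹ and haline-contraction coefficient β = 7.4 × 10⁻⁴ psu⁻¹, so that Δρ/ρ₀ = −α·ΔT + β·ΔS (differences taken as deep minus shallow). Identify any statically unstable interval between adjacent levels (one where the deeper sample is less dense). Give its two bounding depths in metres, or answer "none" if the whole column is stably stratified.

108–135 m

Evaluate Δρ/ρ₀ = −αΔT + βΔS across each adjacent pair:
  6–108 m: −αΔT+βΔS = −(2.5 × 10⁻⁴)(-0.9)+(7.4 × 10⁻⁴)(+0.29) = 4.4 × 10⁻⁴ → stable
  108–135 m: −αΔT+βΔS = −(2.5 × 10⁻⁴)(+6.3)+(7.4 × 10⁻⁴)(-0.95) = -2.3 × 10⁻³ → UNSTABLE
  135–199 m: −αΔT+βΔS = −(2.5 × 10⁻⁴)(-5.8)+(7.4 × 10⁻⁴)(+0.33) = 1.7 × 10⁻³ → stable
The 108–135 m interval has Δρ < 0: lighter water underlies denser water.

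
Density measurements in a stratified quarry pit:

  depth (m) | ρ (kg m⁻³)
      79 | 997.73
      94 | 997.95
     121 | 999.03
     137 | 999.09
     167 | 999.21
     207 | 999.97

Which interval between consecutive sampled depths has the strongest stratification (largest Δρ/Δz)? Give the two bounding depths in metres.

94–121 m

Compute the density gradient over each adjacent pair:
  79–94 m: Δρ/Δz = 0.22/15 = 0.015 kg m⁻⁴
  94–121 m: Δρ/Δz = 1.08/27 = 0.040 kg m⁻⁴
  121–137 m: Δρ/Δz = 0.06/16 = 3.7 × 10⁻³ kg m⁻⁴
  137–167 m: Δρ/Δz = 0.12/30 = 4.0 × 10⁻³ kg m⁻⁴
  167–207 m: Δρ/Δz = 0.76/40 = 0.019 kg m⁻⁴
The largest gradient is in the 94–121 m interval — the pycnocline.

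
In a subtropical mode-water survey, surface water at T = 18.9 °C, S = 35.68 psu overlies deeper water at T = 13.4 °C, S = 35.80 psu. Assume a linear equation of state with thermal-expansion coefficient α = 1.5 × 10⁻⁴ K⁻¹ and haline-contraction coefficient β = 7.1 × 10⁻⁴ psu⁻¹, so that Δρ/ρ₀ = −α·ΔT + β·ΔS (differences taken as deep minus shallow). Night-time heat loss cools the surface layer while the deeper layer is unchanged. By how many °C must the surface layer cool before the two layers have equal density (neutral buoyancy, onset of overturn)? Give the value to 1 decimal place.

Neutral buoyancy requires Δρ = 0, i.e. −α(T_deep − T_surf′) + β(S_deep − S_surf) = 0.
T_surf′ = T_deep − (β/α)·ΔS = 13.4 − (7.1 × 10⁻⁴/1.5 × 10⁻⁴)·(+0.12) = 12.832 °C.
Cooling required: 18.9 − (12.832) = 6.068 °C.

6.1 °C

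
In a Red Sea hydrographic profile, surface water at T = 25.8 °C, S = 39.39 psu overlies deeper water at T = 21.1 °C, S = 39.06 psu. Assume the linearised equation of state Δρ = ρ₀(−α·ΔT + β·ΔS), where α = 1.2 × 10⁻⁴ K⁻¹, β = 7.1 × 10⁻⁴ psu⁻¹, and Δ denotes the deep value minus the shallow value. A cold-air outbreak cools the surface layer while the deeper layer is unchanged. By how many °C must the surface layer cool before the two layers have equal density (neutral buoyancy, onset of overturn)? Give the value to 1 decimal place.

2.7 °C

Neutral buoyancy requires Δρ = 0, i.e. −α(T_deep − T_surf′) + β(S_deep − S_surf) = 0.
T_surf′ = T_deep − (β/α)·ΔS = 21.1 − (7.1 × 10⁻⁴/1.2 × 10⁻⁴)·(-0.33) = 23.053 °C.
Cooling required: 25.8 − (23.053) = 2.747 °C.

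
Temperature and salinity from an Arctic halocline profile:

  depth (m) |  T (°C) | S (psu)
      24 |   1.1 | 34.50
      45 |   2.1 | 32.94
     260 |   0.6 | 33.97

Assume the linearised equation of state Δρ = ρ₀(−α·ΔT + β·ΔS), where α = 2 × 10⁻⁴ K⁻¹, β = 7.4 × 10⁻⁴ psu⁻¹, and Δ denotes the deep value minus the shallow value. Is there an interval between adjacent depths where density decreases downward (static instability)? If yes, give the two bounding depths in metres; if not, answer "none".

24–45 m

Evaluate Δρ/ρ₀ = −αΔT + βΔS across each adjacent pair:
  24–45 m: −αΔT+βΔS = −(2 × 10⁻⁴)(+1.0)+(7.4 × 10⁻⁴)(-1.56) = -1.4 × 10⁻³ → UNSTABLE
  45–260 m: −αΔT+βΔS = −(2 × 10⁻⁴)(-1.5)+(7.4 × 10⁻⁴)(+1.03) = 1.1 × 10⁻³ → stable
The 24–45 m interval has Δρ < 0: lighter water underlies denser water.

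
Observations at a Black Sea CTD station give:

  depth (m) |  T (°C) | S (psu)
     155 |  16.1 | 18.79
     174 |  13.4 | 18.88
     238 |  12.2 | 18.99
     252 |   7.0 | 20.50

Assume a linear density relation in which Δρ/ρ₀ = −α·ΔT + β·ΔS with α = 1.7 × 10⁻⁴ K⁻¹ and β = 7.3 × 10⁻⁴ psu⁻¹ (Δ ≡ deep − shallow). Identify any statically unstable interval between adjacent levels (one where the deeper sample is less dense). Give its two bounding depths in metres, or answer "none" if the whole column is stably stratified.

Evaluate Δρ/ρ₀ = −αΔT + βΔS across each adjacent pair:
  155–174 m: −αΔT+βΔS = −(1.7 × 10⁻⁴)(-2.7)+(7.3 × 10⁻⁴)(+0.09) = 5.2 × 10⁻⁴ → stable
  174–238 m: −αΔT+βΔS = −(1.7 × 10⁻⁴)(-1.2)+(7.3 × 10⁻⁴)(+0.11) = 2.8 × 10⁻⁴ → stable
  238–252 m: −αΔT+βΔS = −(1.7 × 10⁻⁴)(-5.2)+(7.3 × 10⁻⁴)(+1.51) = 2.0 × 10⁻³ → stable
Every interval has Δρ > 0: the column is stably stratified throughout.

none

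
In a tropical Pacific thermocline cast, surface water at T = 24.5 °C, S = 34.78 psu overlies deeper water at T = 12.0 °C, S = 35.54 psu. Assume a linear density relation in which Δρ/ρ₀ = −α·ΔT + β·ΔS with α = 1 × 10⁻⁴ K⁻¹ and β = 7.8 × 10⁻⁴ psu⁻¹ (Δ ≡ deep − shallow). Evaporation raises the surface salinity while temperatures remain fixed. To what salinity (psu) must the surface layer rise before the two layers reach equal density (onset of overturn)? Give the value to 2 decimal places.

Neutral buoyancy requires −α(T_deep − T_surf) + β(S_deep − S_surf′) = 0.
S_surf′ = S_deep − (α/β)·ΔT = 35.54 − (1 × 10⁻⁴/7.8 × 10⁻⁴)·(-12.5) = 37.1426 psu.
Increase required: 37.1426 − 34.78 = 2.3626 psu.

37.14 psu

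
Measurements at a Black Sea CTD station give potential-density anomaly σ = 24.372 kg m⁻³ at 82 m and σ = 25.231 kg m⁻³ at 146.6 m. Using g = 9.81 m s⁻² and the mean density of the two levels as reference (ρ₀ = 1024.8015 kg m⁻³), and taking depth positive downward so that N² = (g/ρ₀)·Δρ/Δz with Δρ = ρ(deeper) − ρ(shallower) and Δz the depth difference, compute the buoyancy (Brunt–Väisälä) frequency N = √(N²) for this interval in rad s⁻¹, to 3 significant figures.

0.0113 rad s⁻¹

Δρ = 1025.231 − 1024.372 = 0.859 kg m⁻³ over Δz = 146.6 − 82 = 64.6 m.
N² = (9.81/1024.8015) × (0.859/64.6) = 1.2729 × 10⁻⁴ s⁻².
N = √(1.2729 × 10⁻⁴) = 0.011282 rad s⁻¹ ≈ 0.0113 rad s⁻¹.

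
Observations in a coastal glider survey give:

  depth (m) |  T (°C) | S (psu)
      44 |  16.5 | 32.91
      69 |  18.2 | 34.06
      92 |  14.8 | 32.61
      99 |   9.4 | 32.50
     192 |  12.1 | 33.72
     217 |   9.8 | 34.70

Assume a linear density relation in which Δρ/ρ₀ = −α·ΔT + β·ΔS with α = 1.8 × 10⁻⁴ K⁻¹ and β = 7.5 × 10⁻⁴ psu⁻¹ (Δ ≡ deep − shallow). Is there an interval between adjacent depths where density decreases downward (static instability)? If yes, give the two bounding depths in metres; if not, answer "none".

69–92 m

Evaluate Δρ/ρ₀ = −αΔT + βΔS across each adjacent pair:
  44–69 m: −αΔT+βΔS = −(1.8 × 10⁻⁴)(+1.7)+(7.5 × 10⁻⁴)(+1.15) = 5.6 × 10⁻⁴ → stable
  69–92 m: −αΔT+βΔS = −(1.8 × 10⁻⁴)(-3.4)+(7.5 × 10⁻⁴)(-1.45) = -4.8 × 10⁻⁴ → UNSTABLE
  92–99 m: −αΔT+βΔS = −(1.8 × 10⁻⁴)(-5.4)+(7.5 × 10⁻⁴)(-0.11) = 8.9 × 10⁻⁴ → stable
  99–192 m: −αΔT+βΔS = −(1.8 × 10⁻⁴)(+2.7)+(7.5 × 10⁻⁴)(+1.22) = 4.3 × 10⁻⁴ → stable
  192–217 m: −αΔT+βΔS = −(1.8 × 10⁻⁴)(-2.3)+(7.5 × 10⁻⁴)(+0.98) = 1.1 × 10⁻³ → stable
The 69–92 m interval has Δρ < 0: lighter water underlies denser water.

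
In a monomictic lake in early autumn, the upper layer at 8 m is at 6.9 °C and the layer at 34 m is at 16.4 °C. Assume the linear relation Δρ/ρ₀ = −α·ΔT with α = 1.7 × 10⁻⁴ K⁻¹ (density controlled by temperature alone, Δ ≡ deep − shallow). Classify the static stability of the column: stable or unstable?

ΔT = 16.4 − 6.9 = +9.5 K, so Δρ/ρ₀ = −αΔT = -1.615 × 10⁻³.
Δρ/ρ₀ < 0, so Δρ < 0: deeper water is lighter → statically unstable; the column would overturn.

unstable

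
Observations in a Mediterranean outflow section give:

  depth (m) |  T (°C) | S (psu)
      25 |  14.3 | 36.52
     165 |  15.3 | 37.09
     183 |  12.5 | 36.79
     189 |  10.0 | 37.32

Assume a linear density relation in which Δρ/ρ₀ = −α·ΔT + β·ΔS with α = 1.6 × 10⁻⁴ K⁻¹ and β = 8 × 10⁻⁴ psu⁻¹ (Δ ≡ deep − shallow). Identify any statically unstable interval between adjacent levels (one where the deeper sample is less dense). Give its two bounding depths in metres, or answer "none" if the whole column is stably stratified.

none

Evaluate Δρ/ρ₀ = −αΔT + βΔS across each adjacent pair:
  25–165 m: −αΔT+βΔS = −(1.6 × 10⁻⁴)(+1.0)+(8 × 10⁻⁴)(+0.57) = 3.0 × 10⁻⁴ → stable
  165–183 m: −αΔT+βΔS = −(1.6 × 10⁻⁴)(-2.8)+(8 × 10⁻⁴)(-0.30) = 2.1 × 10⁻⁴ → stable
  183–189 m: −αΔT+βΔS = −(1.6 × 10⁻⁴)(-2.5)+(8 × 10⁻⁴)(+0.53) = 8.2 × 10⁻⁴ → stable
Every interval has Δρ > 0: the column is stably stratified throughout.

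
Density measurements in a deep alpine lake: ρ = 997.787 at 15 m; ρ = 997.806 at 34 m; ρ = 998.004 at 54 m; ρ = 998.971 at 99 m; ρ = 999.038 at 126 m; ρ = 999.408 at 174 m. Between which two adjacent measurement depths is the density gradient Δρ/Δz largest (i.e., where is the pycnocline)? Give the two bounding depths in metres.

54–99 m

Compute the density gradient over each adjacent pair:
  15–34 m: Δρ/Δz = 0.019/19 = 1.0 × 10⁻³ kg m⁻⁴
  34–54 m: Δρ/Δz = 0.198/20 = 9.9 × 10⁻³ kg m⁻⁴
  54–99 m: Δρ/Δz = 0.967/45 = 0.021 kg m⁻⁴
  99–126 m: Δρ/Δz = 0.067/27 = 2.5 × 10⁻³ kg m⁻⁴
  126–174 m: Δρ/Δz = 0.370/48 = 7.7 × 10⁻³ kg m⁻⁴
The largest gradient is in the 54–99 m interval — the pycnocline.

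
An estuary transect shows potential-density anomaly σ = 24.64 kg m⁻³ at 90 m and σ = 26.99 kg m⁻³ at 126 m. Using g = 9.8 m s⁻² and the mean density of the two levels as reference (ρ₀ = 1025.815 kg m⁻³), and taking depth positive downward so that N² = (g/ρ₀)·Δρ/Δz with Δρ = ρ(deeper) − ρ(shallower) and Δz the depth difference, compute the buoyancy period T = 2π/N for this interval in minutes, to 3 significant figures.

Δρ = 1026.99 − 1024.64 = 2.35 kg m⁻³ over Δz = 126 − 90 = 36 m.
N² = (9.8/1025.815) × (2.35/36) = 6.2362 × 10⁻⁴ s⁻².
N = √(6.2362 × 10⁻⁴) = 0.024972 rad s⁻¹, so T = 2π/N = 251.61 s = 4.1935 min ≈ 4.19 min.

4.19 min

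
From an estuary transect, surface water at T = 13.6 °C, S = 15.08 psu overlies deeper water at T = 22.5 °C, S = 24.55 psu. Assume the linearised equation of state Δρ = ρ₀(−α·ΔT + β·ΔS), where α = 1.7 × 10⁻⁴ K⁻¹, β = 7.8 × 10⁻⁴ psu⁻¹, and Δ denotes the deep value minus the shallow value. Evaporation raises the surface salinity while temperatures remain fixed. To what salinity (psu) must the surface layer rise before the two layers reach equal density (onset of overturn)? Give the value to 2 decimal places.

22.61 psu

Neutral buoyancy requires −α(T_deep − T_surf) + β(S_deep − S_surf′) = 0.
S_surf′ = S_deep − (α/β)·ΔT = 24.55 − (1.7 × 10⁻⁴/7.8 × 10⁻⁴)·(+8.9) = 22.6103 psu.
Increase required: 22.6103 − 15.08 = 7.5303 psu.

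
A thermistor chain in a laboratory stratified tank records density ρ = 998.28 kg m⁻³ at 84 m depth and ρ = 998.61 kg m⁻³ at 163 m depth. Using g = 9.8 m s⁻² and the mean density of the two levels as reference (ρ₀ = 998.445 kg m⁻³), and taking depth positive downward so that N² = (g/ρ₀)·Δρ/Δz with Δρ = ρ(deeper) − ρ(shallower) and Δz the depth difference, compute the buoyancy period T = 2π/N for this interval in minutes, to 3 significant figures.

16.4 min

Δρ = 998.61 − 998.28 = 0.33 kg m⁻³ over Δz = 163 − 84 = 79 m.
N² = (9.8/998.445) × (0.33/79) = 4.1000 × 10⁻⁵ s⁻².
N = √(4.1000 × 10⁻⁵) = 6.4031 × 10⁻³ rad s⁻¹, so T = 2π/N = 981.27 s = 16.354 min ≈ 16.4 min.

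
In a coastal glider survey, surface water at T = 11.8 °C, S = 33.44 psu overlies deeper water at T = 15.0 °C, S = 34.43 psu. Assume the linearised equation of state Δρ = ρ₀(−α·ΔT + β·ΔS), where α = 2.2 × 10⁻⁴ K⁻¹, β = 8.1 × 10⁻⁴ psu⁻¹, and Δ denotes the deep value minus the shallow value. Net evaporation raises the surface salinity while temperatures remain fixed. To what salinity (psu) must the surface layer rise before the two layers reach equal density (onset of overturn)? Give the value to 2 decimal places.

33.56 psu

Neutral buoyancy requires −α(T_deep − T_surf) + β(S_deep − S_surf′) = 0.
S_surf′ = S_deep − (α/β)·ΔT = 34.43 − (2.2 × 10⁻⁴/8.1 × 10⁻⁴)·(+3.2) = 33.5609 psu.
Increase required: 33.5609 − 33.44 = 0.1209 psu.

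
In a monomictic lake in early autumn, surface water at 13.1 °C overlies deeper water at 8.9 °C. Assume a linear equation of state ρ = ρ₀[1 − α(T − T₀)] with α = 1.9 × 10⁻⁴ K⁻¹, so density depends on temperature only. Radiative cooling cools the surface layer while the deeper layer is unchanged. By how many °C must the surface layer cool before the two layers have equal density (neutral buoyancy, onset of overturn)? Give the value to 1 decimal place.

With temperature the only control, equal density requires T_surf′ = T_deep.
T_surf′ = 8.9 °C.
Cooling required: 13.1 − 8.9 = 4.2 °C.

4.2 °C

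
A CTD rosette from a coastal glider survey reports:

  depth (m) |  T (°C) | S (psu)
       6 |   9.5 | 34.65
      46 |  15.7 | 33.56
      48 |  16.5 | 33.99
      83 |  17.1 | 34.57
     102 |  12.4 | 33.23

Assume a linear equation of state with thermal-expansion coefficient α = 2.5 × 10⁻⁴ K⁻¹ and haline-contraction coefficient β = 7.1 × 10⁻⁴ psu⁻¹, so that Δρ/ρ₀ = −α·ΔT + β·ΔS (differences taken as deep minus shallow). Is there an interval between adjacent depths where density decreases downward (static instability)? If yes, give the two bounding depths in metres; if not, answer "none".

Evaluate Δρ/ρ₀ = −αΔT + βΔS across each adjacent pair:
  6–46 m: −αΔT+βΔS = −(2.5 × 10⁻⁴)(+6.2)+(7.1 × 10⁻⁴)(-1.09) = -2.3 × 10⁻³ → UNSTABLE
  46–48 m: −αΔT+βΔS = −(2.5 × 10⁻⁴)(+0.8)+(7.1 × 10⁻⁴)(+0.43) = 1.1 × 10⁻⁴ → stable
  48–83 m: −αΔT+βΔS = −(2.5 × 10⁻⁴)(+0.6)+(7.1 × 10⁻⁴)(+0.58) = 2.6 × 10⁻⁴ → stable
  83–102 m: −αΔT+βΔS = −(2.5 × 10⁻⁴)(-4.7)+(7.1 × 10⁻⁴)(-1.34) = 2.2 × 10⁻⁴ → stable
The 6–46 m interval has Δρ < 0: lighter water underlies denser water.

6–46 m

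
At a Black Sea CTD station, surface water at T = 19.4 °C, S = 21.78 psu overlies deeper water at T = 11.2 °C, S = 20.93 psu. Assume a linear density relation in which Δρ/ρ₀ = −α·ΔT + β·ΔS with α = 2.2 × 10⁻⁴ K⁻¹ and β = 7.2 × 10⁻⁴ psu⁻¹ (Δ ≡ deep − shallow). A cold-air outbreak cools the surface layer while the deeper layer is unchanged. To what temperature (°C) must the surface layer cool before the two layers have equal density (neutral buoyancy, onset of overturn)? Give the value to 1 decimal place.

Neutral buoyancy requires Δρ = 0, i.e. −α(T_deep − T_surf′) + β(S_deep − S_surf) = 0.
T_surf′ = T_deep − (β/α)·ΔS = 11.2 − (7.2 × 10⁻⁴/2.2 × 10⁻⁴)·(-0.85) = 13.982 °C.
Cooling required: 19.4 − (13.982) = 5.418 °C.

14.0 °C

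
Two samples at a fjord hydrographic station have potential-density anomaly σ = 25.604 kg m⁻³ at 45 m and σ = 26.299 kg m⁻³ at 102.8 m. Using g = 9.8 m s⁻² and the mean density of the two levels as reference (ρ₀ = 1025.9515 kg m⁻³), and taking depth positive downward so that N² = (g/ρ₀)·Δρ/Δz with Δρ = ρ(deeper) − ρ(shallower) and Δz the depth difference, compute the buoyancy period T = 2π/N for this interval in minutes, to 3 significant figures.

9.77 min

Δρ = 1026.299 − 1025.604 = 0.695 kg m⁻³ over Δz = 102.8 − 45 = 57.8 m.
N² = (9.8/1025.9515) × (0.695/57.8) = 1.1486 × 10⁻⁴ s⁻².
N = √(1.1486 × 10⁻⁴) = 0.010717 rad s⁻¹, so T = 2π/N = 586.28 s = 9.7713 min ≈ 9.77 min.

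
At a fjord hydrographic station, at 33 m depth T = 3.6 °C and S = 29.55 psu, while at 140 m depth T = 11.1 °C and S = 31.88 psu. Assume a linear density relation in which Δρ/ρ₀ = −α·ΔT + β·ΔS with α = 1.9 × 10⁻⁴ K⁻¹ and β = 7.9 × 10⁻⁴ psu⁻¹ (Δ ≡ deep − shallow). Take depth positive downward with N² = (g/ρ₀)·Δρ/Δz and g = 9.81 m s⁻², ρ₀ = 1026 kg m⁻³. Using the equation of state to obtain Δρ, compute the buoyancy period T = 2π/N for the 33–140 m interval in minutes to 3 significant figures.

17.0 min

ΔT = +7.5 K, ΔS = +2.33 psu (deep − shallow).
Δρ/ρ₀ = −αΔT + βΔS = -1.425 × 10⁻³ + 1.8407 × 10⁻³ = 4.157 × 10⁻⁴, so Δρ ≈ 0.4265 kg m⁻³.
N² = (g/ρ₀)·Δρ/Δz = g·(Δρ/ρ₀)/Δz = 9.81 × 4.157 × 10⁻⁴ / 107 = 3.8112 × 10⁻⁵ s⁻².
N = √(3.8112 × 10⁻⁵) = 6.1735 × 10⁻³ rad s⁻¹ → T = 2π/N = 1.0178 × 10³ s = 16.963 min ≈ 17.0 min.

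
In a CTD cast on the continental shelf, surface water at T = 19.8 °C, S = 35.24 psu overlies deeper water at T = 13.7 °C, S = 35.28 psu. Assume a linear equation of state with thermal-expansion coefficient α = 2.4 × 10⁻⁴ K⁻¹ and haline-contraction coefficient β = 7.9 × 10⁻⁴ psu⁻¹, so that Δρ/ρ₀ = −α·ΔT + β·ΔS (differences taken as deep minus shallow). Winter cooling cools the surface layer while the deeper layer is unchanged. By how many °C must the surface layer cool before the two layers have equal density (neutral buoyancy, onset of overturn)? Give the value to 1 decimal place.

Neutral buoyancy requires Δρ = 0, i.e. −α(T_deep − T_surf′) + β(S_deep − S_surf) = 0.
T_surf′ = T_deep − (β/α)·ΔS = 13.7 − (7.9 × 10⁻⁴/2.4 × 10⁻⁴)·(+0.04) = 13.568 °C.
Cooling required: 19.8 − (13.568) = 6.232 °C.

6.2 °C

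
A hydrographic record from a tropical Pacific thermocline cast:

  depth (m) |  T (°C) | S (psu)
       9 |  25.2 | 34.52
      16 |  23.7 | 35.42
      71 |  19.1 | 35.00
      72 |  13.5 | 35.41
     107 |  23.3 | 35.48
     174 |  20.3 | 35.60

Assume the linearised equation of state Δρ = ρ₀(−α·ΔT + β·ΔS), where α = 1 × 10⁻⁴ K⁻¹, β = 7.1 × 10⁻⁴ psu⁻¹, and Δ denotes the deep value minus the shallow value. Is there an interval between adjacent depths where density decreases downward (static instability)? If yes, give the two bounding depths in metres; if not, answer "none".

72–107 m

Evaluate Δρ/ρ₀ = −αΔT + βΔS across each adjacent pair:
  9–16 m: −αΔT+βΔS = −(1 × 10⁻⁴)(-1.5)+(7.1 × 10⁻⁴)(+0.90) = 7.9 × 10⁻⁴ → stable
  16–71 m: −αΔT+βΔS = −(1 × 10⁻⁴)(-4.6)+(7.1 × 10⁻⁴)(-0.42) = 1.6 × 10⁻⁴ → stable
  71–72 m: −αΔT+βΔS = −(1 × 10⁻⁴)(-5.6)+(7.1 × 10⁻⁴)(+0.41) = 8.5 × 10⁻⁴ → stable
  72–107 m: −αΔT+βΔS = −(1 × 10⁻⁴)(+9.8)+(7.1 × 10⁻⁴)(+0.07) = -9.3 × 10⁻⁴ → UNSTABLE
  107–174 m: −αΔT+βΔS = −(1 × 10⁻⁴)(-3.0)+(7.1 × 10⁻⁴)(+0.12) = 3.9 × 10⁻⁴ → stable
The 72–107 m interval has Δρ < 0: lighter water underlies denser water.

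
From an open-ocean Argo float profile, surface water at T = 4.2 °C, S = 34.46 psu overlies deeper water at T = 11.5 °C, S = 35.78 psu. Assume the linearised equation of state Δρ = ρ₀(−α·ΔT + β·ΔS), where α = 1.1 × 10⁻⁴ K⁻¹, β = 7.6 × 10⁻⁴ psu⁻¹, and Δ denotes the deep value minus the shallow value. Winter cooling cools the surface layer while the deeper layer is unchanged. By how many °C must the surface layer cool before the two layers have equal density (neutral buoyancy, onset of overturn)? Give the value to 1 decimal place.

1.8 °C

Neutral buoyancy requires Δρ = 0, i.e. −α(T_deep − T_surf′) + β(S_deep − S_surf) = 0.
T_surf′ = T_deep − (β/α)·ΔS = 11.5 − (7.6 × 10⁻⁴/1.1 × 10⁻⁴)·(+1.32) = 2.380 °C.
Cooling required: 4.2 − (2.380) = 1.820 °C.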